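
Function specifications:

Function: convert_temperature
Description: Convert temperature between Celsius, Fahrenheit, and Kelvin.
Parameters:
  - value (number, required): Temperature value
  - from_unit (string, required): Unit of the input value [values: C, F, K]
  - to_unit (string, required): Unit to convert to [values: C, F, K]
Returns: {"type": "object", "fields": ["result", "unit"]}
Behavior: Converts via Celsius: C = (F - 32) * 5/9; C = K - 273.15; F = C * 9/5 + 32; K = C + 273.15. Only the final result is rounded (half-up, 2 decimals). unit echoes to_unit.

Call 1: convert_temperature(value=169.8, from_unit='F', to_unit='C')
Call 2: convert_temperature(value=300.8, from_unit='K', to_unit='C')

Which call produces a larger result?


Call 1:
  To C: (169.8 - 32) * 5/9 = 76.555556
  Target is C: 76.555556
  Round to 2 decimals: 76.56
  -> 76.56 C
Call 2:
  To C: 300.8 - 273.15 = 27.65
  Target is C: 27.65
  Round to 2 decimals: 27.65
  -> 27.65 C
Call 1 (76.56 C)


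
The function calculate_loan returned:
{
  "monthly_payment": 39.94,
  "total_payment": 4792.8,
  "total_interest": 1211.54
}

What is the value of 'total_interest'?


1211.54


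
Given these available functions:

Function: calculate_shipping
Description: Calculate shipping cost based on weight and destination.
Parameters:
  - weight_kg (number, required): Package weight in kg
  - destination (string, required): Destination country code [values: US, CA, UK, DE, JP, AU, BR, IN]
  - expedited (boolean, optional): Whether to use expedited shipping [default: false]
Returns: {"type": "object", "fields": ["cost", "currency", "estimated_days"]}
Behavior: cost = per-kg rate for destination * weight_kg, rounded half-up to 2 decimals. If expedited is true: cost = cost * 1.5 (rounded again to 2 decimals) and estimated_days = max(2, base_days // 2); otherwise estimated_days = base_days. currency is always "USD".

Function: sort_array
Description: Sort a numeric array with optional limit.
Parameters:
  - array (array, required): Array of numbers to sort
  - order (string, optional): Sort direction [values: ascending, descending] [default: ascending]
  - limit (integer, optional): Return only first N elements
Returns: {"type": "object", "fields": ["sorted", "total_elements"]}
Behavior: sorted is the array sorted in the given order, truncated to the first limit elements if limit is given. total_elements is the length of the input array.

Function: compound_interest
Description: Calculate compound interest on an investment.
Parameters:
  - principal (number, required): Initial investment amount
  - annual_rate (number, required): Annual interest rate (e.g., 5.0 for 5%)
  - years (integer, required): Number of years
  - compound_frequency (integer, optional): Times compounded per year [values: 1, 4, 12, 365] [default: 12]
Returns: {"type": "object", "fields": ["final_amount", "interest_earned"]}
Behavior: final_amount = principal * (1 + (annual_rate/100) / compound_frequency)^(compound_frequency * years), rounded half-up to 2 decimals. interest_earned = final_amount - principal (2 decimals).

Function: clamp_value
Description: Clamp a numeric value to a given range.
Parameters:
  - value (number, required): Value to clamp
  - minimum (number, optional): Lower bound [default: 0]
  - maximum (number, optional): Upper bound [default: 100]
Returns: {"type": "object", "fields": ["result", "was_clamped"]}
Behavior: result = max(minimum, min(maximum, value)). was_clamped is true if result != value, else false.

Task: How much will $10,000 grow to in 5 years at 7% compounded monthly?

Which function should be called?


The task needs a function whose description is: Calculate compound interest on an investment.
compound_interest


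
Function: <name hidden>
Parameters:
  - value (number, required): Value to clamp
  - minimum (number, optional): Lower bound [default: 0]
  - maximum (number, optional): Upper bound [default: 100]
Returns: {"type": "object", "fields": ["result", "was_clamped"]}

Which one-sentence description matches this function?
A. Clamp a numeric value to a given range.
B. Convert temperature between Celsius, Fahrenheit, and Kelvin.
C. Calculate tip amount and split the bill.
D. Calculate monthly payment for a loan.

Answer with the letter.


Parameters value, minimum, maximum and return ["result", "was_clamped"] fit: Clamp a numeric value to a given range.
A


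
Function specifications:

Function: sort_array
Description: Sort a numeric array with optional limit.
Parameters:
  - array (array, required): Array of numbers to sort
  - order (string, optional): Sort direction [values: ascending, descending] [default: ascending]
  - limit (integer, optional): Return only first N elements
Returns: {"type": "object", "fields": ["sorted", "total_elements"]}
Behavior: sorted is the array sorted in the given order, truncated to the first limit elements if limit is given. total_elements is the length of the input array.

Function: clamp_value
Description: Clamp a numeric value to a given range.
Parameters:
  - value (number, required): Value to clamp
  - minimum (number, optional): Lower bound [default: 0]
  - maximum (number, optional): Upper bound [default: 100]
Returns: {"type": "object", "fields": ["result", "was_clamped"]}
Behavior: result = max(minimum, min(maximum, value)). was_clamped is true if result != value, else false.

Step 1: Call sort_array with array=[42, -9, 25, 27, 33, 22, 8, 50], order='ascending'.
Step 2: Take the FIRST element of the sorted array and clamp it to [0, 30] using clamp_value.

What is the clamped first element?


Step 1: sort_array(order=ascending)
  sorted: [-9, 8, 22, 25, 27, 33, 42, 50]
  -> first element = -9
Step 2: clamp_value(value=-9, minimum=0, maximum=30)
  result = max(0, min(30, -9)) = max(0, -9) = 0
  was_clamped = (0 != -9) = true
  -> result = 0
0


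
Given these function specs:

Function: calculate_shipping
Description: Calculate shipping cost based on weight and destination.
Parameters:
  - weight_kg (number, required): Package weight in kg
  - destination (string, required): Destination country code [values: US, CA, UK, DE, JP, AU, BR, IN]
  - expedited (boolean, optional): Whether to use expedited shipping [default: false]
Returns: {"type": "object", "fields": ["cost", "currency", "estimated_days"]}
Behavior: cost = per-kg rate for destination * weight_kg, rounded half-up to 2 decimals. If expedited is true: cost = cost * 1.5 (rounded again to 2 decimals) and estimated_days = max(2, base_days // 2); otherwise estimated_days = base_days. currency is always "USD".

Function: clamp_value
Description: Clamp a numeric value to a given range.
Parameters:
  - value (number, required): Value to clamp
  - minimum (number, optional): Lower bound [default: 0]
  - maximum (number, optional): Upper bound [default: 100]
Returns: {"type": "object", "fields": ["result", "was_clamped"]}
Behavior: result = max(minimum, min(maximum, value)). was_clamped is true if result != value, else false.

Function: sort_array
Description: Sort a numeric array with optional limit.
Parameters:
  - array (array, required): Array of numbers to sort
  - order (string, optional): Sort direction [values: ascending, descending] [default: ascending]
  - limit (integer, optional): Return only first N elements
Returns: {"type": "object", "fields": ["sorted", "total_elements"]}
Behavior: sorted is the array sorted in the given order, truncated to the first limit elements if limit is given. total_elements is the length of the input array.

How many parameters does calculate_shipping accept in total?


Parameters of calculate_shipping: weight_kg (required), destination (required), expedited (optional)
Total:
3


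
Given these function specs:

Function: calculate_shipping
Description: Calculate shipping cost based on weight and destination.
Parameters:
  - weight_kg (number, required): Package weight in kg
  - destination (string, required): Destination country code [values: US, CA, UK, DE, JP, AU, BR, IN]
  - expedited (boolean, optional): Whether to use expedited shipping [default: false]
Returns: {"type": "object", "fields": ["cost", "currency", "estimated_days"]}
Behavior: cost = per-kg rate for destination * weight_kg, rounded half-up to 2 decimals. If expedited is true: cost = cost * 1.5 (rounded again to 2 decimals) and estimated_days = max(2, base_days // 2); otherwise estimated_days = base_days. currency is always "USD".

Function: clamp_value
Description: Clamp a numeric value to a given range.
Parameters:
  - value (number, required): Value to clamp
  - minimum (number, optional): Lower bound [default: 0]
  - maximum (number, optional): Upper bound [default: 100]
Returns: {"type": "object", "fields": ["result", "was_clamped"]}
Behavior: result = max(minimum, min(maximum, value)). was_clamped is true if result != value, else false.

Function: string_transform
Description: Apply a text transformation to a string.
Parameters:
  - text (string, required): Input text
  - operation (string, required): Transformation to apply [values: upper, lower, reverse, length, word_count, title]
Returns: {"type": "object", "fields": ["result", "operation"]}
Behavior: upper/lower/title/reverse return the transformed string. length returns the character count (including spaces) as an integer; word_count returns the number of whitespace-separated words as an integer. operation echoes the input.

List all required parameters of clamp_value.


Parameters of clamp_value and their required/optional flag:
  value: required
  minimum: optional
  maximum: optional
value


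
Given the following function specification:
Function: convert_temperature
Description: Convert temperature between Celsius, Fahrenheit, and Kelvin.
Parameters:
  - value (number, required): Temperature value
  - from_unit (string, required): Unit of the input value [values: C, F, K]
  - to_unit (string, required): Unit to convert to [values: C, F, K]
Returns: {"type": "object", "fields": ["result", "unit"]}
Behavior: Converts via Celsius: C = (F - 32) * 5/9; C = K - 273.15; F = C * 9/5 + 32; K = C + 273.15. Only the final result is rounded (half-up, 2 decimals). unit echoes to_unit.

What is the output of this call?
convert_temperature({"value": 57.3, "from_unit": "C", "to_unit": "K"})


Input already in C: 57.3
To K: 57.3 + 273.15 = 330.45
Round to 2 decimals: 330.45
Output:
{"result": 330.45, "unit": "K"}


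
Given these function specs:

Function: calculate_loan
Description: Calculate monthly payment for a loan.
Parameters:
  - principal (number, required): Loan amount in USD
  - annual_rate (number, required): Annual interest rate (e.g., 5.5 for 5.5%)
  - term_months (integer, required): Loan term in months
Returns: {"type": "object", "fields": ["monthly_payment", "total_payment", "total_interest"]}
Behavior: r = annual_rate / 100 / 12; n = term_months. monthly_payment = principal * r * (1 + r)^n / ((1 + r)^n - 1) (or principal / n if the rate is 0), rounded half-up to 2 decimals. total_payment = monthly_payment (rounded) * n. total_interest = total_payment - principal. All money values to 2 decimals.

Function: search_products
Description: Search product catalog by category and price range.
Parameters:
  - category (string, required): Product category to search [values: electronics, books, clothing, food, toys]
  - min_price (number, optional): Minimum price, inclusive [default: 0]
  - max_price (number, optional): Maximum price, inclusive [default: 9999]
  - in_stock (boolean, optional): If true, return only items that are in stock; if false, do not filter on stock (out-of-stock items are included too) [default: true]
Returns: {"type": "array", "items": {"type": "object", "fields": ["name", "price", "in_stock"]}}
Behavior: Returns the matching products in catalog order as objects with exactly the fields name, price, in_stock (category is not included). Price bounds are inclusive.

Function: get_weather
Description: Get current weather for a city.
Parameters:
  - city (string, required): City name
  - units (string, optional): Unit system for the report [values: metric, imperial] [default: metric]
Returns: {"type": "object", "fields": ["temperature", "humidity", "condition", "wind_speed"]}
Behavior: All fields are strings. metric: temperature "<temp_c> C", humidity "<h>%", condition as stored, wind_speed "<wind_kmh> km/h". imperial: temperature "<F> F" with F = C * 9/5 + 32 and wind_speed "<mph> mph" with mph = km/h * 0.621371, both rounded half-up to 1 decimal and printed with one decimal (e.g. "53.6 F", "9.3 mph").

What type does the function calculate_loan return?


The calculate_loan spec declares Returns: {"type": "object", "fields": ["monthly_payment", "total_payment", "total_interest"]}
Type:
object


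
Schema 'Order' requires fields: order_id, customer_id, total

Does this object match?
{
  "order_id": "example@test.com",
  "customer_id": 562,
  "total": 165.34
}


Checking required fields... All present.
Valid - all required fields present


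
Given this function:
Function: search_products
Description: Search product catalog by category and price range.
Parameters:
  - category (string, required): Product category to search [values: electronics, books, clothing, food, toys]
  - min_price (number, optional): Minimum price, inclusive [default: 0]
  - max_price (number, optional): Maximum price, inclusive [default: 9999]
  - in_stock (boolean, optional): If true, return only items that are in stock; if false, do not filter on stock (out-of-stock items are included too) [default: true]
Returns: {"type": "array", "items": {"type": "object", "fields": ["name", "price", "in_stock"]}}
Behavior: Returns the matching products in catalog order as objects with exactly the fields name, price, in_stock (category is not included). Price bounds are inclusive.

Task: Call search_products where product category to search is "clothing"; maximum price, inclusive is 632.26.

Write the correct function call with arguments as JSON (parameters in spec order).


Mapping each described value to its parameter name:
  'Product category to search' -> category = "clothing"
  'Maximum price, inclusive' -> max_price = 632.26
search_products({"category": "clothing", "max_price": 632.26})


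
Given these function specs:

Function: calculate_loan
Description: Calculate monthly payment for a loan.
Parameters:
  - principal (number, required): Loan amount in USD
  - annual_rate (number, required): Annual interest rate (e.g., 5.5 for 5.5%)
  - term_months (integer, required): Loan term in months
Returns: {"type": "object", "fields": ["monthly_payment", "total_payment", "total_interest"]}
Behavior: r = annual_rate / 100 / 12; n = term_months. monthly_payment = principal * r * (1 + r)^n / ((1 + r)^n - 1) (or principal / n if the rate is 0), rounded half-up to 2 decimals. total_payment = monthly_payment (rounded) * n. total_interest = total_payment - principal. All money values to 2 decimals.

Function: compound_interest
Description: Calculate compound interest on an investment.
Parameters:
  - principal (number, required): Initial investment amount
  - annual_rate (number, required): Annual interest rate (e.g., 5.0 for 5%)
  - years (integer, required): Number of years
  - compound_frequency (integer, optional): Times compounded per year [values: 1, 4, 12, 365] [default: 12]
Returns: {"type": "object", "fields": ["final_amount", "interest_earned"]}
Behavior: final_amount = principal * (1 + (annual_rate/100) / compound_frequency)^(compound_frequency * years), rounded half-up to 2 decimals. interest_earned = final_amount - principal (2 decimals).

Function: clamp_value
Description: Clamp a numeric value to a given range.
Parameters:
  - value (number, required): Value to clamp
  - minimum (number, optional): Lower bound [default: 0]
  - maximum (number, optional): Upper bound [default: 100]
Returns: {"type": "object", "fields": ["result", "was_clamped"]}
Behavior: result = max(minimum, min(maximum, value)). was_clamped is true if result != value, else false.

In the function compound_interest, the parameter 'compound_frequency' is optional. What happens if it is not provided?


The compound_interest spec declares:
  - compound_frequency (integer, optional): Times compounded per year [values: 1, 4, 12, 365] [default: 12]
It defaults to 12


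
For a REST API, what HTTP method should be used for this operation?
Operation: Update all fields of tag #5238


GET = read, POST = create, PUT = update/replace, DELETE = remove
This operation is an update/replace.
PUT


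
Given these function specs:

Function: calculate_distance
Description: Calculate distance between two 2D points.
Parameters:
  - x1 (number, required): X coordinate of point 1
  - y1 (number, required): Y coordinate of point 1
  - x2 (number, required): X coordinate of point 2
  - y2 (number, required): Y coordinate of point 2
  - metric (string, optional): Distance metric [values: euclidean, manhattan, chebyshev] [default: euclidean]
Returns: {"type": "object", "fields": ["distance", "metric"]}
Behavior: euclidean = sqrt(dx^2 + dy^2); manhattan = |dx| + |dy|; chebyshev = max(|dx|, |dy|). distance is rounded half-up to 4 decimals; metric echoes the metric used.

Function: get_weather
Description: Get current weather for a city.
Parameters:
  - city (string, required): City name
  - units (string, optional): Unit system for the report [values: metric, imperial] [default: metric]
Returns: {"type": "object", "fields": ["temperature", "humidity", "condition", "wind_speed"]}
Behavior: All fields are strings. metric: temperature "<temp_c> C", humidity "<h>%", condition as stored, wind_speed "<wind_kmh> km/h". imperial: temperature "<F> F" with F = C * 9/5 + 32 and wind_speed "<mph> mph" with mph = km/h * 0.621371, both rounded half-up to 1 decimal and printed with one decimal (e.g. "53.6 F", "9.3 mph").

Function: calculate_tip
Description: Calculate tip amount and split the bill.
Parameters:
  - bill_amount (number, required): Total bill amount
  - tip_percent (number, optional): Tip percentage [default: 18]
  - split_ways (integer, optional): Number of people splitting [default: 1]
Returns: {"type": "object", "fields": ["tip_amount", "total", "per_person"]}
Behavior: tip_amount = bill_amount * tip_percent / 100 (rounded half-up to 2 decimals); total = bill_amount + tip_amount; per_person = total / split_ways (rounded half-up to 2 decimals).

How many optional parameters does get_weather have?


Parameters of get_weather: city (required), units (optional)
Optional count:
1


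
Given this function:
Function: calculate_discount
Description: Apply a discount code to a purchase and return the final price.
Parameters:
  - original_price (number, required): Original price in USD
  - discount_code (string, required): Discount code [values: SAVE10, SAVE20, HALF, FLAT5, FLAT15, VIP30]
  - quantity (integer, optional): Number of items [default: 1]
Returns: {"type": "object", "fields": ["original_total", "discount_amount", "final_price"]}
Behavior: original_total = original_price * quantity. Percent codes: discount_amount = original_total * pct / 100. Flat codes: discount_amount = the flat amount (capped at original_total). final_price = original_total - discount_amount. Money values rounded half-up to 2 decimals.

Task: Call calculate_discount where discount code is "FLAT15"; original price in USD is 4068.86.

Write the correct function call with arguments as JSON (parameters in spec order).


Mapping each described value to its parameter name:
  'Discount code' -> discount_code = "FLAT15"
  'Original price in USD' -> original_price = 4068.86
calculate_discount({"original_price": 4068.86, "discount_code": "FLAT15"})


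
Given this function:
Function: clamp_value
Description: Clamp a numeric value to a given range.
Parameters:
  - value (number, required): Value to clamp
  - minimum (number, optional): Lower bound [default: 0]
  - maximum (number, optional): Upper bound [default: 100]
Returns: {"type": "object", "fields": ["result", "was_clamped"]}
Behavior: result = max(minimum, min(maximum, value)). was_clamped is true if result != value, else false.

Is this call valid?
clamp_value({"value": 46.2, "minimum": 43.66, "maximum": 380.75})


Checking all required parameters present and types match... All valid.
Valid


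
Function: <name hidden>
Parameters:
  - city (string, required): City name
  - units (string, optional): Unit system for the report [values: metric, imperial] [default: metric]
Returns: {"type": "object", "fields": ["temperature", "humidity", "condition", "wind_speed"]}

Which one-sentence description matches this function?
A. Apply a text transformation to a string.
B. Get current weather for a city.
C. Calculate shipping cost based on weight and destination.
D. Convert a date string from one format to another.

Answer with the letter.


Parameters city, units and return ["temperature", "humidity", "condition", "wind_speed"] fit: Get current weather for a city.
B


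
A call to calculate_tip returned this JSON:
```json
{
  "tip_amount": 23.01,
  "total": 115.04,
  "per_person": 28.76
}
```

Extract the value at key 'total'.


115.04


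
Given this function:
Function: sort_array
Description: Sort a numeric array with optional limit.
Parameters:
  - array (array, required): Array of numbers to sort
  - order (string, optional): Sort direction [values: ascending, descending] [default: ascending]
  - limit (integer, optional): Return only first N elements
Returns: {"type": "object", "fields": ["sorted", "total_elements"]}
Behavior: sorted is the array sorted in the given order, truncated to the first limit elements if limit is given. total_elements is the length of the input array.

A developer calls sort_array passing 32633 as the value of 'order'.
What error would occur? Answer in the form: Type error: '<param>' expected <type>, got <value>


Spec: 'order' is declared as string; 32633 is an integer.
Type error: 'order' expected string, got 32633


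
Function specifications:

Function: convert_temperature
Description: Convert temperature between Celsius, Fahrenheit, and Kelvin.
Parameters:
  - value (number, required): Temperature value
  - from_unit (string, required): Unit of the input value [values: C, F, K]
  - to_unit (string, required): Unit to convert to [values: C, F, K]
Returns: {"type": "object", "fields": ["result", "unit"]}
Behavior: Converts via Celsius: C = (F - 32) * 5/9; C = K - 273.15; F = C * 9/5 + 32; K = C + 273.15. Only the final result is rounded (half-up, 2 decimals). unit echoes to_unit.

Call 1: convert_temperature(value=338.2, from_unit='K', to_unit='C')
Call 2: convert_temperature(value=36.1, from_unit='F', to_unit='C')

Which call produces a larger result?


Call 1:
  To C: 338.2 - 273.15 = 65.05
  Target is C: 65.05
  Round to 2 decimals: 65.05
  -> 65.05 C
Call 2:
  To C: (36.1 - 32) * 5/9 = 2.277778
  Target is C: 2.277778
  Round to 2 decimals: 2.28
  -> 2.28 C
Call 1 (65.05 C)


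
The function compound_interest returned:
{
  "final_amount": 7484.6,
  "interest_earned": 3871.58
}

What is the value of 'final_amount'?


7484.6


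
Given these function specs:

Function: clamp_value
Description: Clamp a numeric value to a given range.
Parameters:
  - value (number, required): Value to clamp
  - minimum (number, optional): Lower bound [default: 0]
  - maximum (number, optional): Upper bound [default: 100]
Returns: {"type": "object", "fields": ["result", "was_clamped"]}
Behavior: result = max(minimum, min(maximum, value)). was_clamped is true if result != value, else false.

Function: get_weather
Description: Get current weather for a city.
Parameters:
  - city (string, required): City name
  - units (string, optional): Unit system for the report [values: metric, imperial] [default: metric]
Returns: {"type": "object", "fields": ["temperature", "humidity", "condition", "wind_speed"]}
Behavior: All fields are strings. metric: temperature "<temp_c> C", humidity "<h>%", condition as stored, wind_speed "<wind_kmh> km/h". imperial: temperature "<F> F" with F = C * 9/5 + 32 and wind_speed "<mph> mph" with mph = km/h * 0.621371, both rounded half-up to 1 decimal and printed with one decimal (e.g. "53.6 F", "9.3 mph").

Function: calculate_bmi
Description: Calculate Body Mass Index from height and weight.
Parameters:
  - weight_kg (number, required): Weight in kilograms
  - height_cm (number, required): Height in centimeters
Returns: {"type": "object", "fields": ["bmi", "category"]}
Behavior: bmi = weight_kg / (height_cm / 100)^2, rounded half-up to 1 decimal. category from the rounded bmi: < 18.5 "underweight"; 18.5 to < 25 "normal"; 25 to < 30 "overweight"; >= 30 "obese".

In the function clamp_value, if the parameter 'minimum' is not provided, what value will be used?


The clamp_value spec declares:
  - minimum (number, optional): Lower bound [default: 0]
Default:
0


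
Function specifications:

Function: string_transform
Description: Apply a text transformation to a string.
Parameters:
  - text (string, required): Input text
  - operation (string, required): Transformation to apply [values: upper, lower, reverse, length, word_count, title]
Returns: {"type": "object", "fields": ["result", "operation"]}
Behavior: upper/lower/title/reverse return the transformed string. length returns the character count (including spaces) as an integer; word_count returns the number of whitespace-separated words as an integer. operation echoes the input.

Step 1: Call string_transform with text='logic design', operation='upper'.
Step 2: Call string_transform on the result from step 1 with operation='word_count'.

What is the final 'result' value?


Step 1: string_transform(text='logic design', operation='upper')
  -> result = 'LOGIC DESIGN'
Step 2: string_transform(text='LOGIC DESIGN', operation='word_count')
  words: LOGIC, DESIGN -> 2
  -> result = 2
2


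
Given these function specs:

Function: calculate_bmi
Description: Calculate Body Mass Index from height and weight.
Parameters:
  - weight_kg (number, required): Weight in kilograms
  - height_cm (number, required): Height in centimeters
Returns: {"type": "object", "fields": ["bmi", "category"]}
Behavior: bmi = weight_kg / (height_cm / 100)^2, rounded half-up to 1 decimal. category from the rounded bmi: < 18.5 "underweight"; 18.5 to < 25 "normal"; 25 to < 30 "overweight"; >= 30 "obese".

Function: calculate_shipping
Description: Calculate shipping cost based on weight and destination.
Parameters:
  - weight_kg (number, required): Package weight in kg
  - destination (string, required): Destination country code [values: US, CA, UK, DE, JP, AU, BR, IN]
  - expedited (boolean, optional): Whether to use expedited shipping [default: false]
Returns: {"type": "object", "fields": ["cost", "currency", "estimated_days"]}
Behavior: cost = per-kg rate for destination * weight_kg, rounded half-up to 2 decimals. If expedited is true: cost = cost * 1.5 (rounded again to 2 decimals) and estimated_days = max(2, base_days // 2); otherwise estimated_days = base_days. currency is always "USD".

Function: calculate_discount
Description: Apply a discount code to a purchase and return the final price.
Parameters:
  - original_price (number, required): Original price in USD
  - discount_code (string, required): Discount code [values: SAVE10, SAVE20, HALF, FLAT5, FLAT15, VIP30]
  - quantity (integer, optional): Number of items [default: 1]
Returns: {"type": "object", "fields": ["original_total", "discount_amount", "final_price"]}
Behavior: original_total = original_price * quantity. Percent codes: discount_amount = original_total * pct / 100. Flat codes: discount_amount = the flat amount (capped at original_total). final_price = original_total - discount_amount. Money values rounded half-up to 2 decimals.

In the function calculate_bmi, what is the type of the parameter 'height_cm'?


The calculate_bmi spec declares:
  - height_cm (number, required): Height in centimeters
Type:
number


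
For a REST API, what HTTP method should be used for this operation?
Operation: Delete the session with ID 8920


GET = read, POST = create, PUT = update/replace, DELETE = remove
This operation is a removal.
DELETE


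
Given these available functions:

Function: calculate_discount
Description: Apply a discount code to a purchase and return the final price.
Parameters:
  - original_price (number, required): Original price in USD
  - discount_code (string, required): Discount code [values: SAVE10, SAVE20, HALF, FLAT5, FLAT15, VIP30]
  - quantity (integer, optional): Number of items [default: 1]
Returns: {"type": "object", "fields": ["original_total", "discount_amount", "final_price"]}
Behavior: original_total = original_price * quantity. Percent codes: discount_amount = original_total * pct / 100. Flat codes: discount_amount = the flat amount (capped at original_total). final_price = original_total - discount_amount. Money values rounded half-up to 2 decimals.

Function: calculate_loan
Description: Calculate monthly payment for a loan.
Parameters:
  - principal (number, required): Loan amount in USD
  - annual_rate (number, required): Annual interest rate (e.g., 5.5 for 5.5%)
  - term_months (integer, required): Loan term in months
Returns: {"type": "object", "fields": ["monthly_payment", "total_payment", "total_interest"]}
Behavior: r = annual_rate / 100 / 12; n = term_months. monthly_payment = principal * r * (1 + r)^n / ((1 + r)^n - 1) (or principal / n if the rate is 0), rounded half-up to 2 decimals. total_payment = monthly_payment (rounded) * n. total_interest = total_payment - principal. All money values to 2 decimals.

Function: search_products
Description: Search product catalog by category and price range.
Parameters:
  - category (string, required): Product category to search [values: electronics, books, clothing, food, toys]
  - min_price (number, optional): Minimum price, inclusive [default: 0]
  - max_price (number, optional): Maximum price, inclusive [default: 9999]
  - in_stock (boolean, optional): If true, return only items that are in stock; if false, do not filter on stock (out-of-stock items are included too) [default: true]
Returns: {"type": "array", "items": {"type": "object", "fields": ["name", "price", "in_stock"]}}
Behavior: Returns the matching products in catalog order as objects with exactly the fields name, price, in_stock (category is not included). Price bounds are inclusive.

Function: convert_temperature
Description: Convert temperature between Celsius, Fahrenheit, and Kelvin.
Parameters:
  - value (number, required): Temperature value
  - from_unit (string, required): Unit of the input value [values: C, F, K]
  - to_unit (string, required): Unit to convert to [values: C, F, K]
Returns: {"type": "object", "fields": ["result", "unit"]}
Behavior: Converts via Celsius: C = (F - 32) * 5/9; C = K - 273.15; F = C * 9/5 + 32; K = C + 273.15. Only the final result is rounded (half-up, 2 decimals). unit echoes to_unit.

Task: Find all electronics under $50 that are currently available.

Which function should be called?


The task needs a function whose description is: Search product catalog by category and price range.
search_products


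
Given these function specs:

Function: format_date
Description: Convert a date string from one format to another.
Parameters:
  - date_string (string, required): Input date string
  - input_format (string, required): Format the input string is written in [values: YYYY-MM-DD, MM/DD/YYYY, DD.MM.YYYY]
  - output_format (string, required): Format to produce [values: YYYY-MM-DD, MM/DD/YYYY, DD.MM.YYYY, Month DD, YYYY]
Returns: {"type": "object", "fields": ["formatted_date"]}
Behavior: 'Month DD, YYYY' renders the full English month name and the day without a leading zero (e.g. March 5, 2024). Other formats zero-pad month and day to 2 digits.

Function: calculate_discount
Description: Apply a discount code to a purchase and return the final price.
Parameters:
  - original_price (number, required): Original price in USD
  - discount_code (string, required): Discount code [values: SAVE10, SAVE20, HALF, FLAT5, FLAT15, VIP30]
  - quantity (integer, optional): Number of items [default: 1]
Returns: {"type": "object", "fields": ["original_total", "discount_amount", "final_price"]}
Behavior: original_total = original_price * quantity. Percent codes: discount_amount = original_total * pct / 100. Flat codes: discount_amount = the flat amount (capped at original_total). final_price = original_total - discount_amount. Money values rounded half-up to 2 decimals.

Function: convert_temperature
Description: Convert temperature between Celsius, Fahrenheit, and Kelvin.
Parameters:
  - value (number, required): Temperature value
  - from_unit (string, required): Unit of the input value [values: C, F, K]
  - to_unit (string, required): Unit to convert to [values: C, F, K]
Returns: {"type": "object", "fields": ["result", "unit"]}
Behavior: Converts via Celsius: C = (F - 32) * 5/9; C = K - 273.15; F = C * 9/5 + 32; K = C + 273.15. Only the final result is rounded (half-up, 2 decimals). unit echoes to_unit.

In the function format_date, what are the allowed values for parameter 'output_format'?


The format_date spec declares:
  - output_format (string, required): Format to produce [values: YYYY-MM-DD, MM/DD/YYYY, DD.MM.YYYY, Month DD, YYYY]
Allowed values:
YYYY-MM-DD, MM/DD/YYYY, DD.MM.YYYY, Month DD, YYYY


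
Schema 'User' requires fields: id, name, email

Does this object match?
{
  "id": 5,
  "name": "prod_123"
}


Checking required fields...
Missing: email
Invalid - missing required field 'email'


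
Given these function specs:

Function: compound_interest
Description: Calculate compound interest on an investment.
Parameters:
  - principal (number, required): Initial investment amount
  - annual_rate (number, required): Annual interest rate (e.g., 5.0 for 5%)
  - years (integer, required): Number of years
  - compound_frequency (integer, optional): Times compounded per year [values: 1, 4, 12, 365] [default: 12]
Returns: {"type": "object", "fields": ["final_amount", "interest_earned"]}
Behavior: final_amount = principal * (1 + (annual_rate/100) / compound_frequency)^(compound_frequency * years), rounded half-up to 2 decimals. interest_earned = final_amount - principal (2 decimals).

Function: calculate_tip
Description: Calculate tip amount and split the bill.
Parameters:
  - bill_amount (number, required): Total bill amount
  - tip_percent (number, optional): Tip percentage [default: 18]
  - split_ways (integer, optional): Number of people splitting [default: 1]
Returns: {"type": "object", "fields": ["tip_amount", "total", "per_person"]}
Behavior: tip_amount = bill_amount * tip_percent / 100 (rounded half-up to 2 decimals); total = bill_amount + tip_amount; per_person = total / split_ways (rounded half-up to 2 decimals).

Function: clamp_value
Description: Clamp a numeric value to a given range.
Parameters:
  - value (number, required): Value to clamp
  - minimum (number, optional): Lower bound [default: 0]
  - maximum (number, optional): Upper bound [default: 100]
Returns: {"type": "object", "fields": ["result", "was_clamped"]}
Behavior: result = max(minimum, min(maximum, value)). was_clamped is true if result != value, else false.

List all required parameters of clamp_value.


Parameters of clamp_value and their required/optional flag:
  value: required
  minimum: optional
  maximum: optional
value


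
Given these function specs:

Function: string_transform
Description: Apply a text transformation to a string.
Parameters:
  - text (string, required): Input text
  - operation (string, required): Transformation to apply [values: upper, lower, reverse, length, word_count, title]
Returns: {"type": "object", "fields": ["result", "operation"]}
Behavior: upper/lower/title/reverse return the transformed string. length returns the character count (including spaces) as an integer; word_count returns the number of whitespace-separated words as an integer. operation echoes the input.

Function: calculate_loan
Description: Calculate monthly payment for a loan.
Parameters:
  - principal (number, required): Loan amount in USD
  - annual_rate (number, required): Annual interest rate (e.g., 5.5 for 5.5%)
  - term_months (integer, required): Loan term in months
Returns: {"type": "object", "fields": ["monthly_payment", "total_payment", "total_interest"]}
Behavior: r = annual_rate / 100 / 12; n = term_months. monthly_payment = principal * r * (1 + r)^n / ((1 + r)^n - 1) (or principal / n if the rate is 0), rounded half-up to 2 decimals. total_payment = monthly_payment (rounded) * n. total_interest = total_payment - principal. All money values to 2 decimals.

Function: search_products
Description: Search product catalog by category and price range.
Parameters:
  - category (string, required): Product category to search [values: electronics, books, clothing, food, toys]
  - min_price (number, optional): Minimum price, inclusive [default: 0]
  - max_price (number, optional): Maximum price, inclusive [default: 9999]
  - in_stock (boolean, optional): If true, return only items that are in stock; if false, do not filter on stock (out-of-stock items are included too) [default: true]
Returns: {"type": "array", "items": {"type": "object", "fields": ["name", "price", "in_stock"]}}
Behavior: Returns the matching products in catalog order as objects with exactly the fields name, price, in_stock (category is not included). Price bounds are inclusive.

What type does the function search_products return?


The search_products spec declares Returns: {"type": "array", "items": {"type": "object", "fields": ["name", "price", "in_stock"]}}
Type:
array


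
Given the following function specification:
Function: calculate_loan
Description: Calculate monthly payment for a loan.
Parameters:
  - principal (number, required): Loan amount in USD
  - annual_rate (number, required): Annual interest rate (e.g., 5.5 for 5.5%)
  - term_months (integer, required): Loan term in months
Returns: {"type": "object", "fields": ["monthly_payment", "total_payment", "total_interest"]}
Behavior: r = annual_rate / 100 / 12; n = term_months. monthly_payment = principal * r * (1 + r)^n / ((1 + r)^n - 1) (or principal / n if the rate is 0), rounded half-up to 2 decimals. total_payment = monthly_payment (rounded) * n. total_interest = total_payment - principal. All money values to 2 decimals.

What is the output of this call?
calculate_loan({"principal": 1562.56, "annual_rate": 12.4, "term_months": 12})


r = 12.4 / 100 / 12 = 0.010333333333 (keep full precision)
(1 + r)^12 = 1.13129581
monthly_payment = 1562.56 * 0.010333333333 * 1.13129581 / (1.13129581 - 1) = 139.124125 -> 139.12
total_payment = 139.12 * 12 = 1669.44
total_interest = 1669.44 - 1562.56 = 106.88
Output:
{"monthly_payment": 139.12, "total_payment": 1669.44, "total_interest": 106.88}


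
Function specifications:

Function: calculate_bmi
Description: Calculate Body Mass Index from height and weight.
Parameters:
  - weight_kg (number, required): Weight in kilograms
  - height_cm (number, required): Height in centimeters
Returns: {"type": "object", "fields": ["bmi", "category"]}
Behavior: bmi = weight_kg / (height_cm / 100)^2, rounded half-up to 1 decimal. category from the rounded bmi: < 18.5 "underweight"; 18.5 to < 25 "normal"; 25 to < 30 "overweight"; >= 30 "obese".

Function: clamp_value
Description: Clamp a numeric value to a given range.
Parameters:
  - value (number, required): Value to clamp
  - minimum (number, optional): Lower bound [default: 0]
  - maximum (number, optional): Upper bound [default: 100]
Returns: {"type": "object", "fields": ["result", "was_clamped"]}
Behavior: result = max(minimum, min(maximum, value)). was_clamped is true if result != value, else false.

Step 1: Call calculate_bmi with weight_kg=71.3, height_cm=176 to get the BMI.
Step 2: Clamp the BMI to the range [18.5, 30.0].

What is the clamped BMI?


Step 1: calculate_bmi(weight_kg=71.3, height_cm=176)
  height_m = 176 / 100 = 1.76
  bmi = 71.3 / 1.76^2 = 71.3 / 3.0976 = 23.01782 -> 23.0
  18.5 <= 23.0 < 25 -> normal
  -> bmi = 23.0
Step 2: clamp_value(value=23.0, minimum=18.5, maximum=30.0)
  result = max(18.5, min(30.0, 23.0)) = max(18.5, 23.0) = 23.0
  was_clamped = (23.0 != 23.0) = false
  -> result = 23.0
23.0


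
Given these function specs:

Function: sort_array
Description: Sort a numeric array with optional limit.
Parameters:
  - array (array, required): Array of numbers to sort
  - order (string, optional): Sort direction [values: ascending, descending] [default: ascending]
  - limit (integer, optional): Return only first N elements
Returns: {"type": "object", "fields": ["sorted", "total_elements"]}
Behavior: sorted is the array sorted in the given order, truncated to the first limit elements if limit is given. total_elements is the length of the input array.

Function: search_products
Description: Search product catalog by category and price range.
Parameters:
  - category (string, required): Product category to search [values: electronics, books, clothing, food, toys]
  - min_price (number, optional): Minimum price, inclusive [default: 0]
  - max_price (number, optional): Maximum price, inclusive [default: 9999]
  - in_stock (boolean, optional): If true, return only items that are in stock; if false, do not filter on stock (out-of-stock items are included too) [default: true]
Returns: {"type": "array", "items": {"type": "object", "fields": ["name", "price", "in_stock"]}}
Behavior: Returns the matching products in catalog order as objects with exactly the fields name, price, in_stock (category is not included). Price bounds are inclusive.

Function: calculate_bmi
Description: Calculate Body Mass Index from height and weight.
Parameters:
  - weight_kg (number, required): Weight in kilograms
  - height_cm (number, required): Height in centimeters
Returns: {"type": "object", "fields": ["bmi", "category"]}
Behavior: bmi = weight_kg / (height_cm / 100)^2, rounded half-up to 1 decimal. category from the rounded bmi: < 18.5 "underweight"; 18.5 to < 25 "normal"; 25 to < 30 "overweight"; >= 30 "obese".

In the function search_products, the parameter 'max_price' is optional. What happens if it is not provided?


The search_products spec declares:
  - max_price (number, optional): Maximum price, inclusive [default: 9999]
It defaults to 9999
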